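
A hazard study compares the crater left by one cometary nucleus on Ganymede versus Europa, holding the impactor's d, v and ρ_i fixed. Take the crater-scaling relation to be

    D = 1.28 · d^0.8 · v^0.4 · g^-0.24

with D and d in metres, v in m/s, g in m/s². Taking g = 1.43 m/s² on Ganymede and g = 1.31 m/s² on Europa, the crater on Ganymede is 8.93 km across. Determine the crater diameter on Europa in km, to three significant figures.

D ≈ 9.12 km

All impactor-dependent factors cancel in the ratio, leaving D_Europa/D_Ganymede = (g_Europa/g_Ganymede)^-0.24.
(1.31/1.43)^-0.24 = 0.9161^-0.24 = 1.021
D_Europa = 1.021 × 8.93 km = 9.12 km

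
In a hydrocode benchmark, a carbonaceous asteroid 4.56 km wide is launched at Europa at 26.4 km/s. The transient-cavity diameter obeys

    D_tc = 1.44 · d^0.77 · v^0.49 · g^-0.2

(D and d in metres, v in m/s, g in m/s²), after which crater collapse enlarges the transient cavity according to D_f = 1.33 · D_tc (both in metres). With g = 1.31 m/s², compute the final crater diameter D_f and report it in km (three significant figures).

D_f ≈ 175 km

In SI: d = 4560 m, v = 26400 m/s.
d^0.77 = 4560^0.77 = 656.8
v^0.49 = 26400^0.49 = 146.8
g^-0.2 = 1.31^-0.2 = 0.9474
D_tc = 1.44 × 656.8 × 146.8 × 0.9474 = 1.315 × 10^5 m
D_f = 1.33 × 1.315 × 10^5 = 1.749 × 10^5 m
     = 174.9 km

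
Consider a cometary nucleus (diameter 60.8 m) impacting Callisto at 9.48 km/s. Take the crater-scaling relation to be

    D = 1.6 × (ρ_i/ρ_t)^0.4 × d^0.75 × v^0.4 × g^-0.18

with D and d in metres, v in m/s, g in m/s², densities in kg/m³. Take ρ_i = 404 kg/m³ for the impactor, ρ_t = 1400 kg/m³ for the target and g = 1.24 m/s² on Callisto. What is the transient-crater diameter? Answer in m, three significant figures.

In SI units: v = 9480 m/s.
(ρ_i/ρ_t)^0.4 = (404/1400)^0.4 = 0.6083
d^0.75 = 60.8^0.75 = 21.77
v^0.4 = 9480^0.4 = 38.97
g^-0.18 = 1.24^-0.18 = 0.9620
D = 1.6 × 0.6083 × 21.77 × 38.97 × 0.9620 = 794.3 m

D ≈ 794 m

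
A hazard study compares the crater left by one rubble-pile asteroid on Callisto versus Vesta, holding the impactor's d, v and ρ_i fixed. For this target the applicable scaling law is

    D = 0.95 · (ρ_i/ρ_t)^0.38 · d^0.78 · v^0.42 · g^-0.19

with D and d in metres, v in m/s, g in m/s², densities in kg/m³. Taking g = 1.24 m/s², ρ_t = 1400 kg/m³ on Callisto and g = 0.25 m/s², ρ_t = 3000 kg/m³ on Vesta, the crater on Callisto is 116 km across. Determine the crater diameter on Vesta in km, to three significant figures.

D ≈ 118 km

The impactor-only factors (d, v, ρ_i) cancel in the ratio, leaving D_Vesta/D_Callisto = (g_Vesta/g_Callisto)^-0.19 · (ρ_t,Callisto/ρ_t,Vesta)^0.38.
(0.25/1.24)^-0.19 = 0.2016^-0.19 = 1.356
(1400/3000)^0.38 = 0.4667^0.38 = 0.7486
Ratio = 1.356 × 0.7486 = 1.015
D_Vesta = 1.015 × 116 km = 118 km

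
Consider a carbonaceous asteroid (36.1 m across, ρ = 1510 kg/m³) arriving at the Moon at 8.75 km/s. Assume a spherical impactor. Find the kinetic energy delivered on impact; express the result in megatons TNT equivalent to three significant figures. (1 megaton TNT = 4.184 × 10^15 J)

E ≈ 0.340 Mt TNT

v = 8750 m/s.
Mass m = (π/6) ρ d³ = (π/6) × 1510 × (36.1)³ = 3.720 × 10^7 kg
E = ½ m v² = 0.5 × 3.720 × 10^7 × (8750)² = 1.424 × 10^15 J
   = 1.424 × 10^15 / 4.184×10^15 = 0.3403 Mt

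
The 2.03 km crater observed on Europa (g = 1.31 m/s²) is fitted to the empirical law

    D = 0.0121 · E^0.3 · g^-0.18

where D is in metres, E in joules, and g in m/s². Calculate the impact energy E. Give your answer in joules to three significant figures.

Rearranging: E = [D / (0.0121 · g^-0.18)]^(1/0.3).
D = 2030 m.
g^-0.18 = 1.31^-0.18 = 0.9526
D / (0.0121 × 0.9526) = 2030 / (0.01153) = 1.761 × 10^5
E = (1.761 × 10^5)^3.3333 = 3.060 × 10^17 J

E ≈ 3.06 × 10^17 J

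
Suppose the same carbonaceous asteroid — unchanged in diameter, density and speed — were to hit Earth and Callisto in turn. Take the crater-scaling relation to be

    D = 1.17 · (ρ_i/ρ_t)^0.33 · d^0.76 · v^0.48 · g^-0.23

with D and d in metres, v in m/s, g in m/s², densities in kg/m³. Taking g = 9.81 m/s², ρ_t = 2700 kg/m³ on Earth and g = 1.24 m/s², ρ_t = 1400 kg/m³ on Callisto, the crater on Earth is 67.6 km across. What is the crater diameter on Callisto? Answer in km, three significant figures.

D ≈ 135 km

The impactor-only factors (d, v, ρ_i) cancel in the ratio, leaving D_Callisto/D_Earth = (g_Callisto/g_Earth)^-0.23 · (ρ_t,Earth/ρ_t,Callisto)^0.33.
(1.24/9.81)^-0.23 = 0.1264^-0.23 = 1.609
(2700/1400)^0.33 = 1.929^0.33 = 1.242
Ratio = 1.609 × 1.242 = 1.998
D_Callisto = 1.998 × 67.6 km = 135 km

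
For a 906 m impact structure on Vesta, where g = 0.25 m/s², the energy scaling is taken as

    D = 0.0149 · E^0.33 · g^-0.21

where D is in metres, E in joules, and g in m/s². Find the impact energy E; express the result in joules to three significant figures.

Rearranging: E = [D / (0.0149 · g^-0.21)]^(1/0.33).
g^-0.21 = 0.25^-0.21 = 1.338
D / (0.0149 × 1.338) = 906 / (0.01994) = 4.544 × 10^4
E = (4.544 × 10^4)^3.0303 = 1.298 × 10^14 J

E ≈ 1.30 × 10^14 J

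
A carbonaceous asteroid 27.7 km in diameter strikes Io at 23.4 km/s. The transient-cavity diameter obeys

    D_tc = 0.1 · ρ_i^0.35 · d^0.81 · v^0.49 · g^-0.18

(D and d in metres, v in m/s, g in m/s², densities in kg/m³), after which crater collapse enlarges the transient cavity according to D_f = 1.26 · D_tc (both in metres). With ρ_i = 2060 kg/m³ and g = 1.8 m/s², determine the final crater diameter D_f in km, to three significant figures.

In SI: d = 27700 m, v = 23400 m/s.
ρ_i^0.35 = 2060^0.35 = 14.45
d^0.81 = 27700^0.81 = 3967
v^0.49 = 23400^0.49 = 138.3
g^-0.18 = 1.8^-0.18 = 0.8996
D_tc = 0.1 × 14.45 × 3967 × 138.3 × 0.8996 = 7.132 × 10^5 m
D_f = 1.26 × 7.132 × 10^5 = 8.986 × 10^5 m
     = 898.6 km

D_f ≈ 899 km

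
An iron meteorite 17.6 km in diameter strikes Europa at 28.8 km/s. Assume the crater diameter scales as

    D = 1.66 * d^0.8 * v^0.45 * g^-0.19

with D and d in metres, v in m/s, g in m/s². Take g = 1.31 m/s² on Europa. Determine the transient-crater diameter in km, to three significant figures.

D ≈ 399 km

In SI units: d = 17600 m, v = 28800 m/s.
d^0.8 = 17600^0.8 = 2491
v^0.45 = 28800^0.45 = 101.6
g^-0.19 = 1.31^-0.19 = 0.9500
D = 1.66 × 2491 × 101.6 × 0.9500 = 3.991 × 10^5 m
   = 399.1 km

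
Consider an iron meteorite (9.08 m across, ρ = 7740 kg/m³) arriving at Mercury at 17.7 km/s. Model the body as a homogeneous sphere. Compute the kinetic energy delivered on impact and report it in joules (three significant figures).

E ≈ 4.75 × 10^14 J

v = 17700 m/s.
Mass m = (π/6) ρ d³ = (π/6) × 7740 × (9.08)³ = 3.034 × 10^6 kg
E = ½ m v² = 0.5 × 3.034 × 10^6 × (17700)² = 4.753 × 10^14 J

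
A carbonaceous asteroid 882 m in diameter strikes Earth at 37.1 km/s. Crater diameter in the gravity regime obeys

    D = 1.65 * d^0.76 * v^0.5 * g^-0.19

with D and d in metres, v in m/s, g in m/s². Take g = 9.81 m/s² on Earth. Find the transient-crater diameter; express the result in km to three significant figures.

D ≈ 35.7 km

In SI units: v = 37100 m/s.
d^0.76 = 882^0.76 = 173.2
v^0.5 = 37100^0.5 = 192.6
g^-0.19 = 9.81^-0.19 = 0.6480
D = 1.65 × 173.2 × 192.6 × 0.6480 = 35667 m
   = 35.67 km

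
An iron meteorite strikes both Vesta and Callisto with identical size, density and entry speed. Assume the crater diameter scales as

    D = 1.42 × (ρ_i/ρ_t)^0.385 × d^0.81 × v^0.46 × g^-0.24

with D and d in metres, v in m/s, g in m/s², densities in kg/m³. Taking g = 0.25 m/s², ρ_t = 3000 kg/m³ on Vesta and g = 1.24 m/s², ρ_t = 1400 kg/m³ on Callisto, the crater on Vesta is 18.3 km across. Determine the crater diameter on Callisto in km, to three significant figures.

The impactor-only factors (d, v, ρ_i) cancel in the ratio, leaving D_Callisto/D_Vesta = (g_Callisto/g_Vesta)^-0.24 · (ρ_t,Vesta/ρ_t,Callisto)^0.385.
(1.24/0.25)^-0.24 = 4.960^-0.24 = 0.6809
(3000/1400)^0.385 = 2.143^0.385 = 1.341
Ratio = 0.6809 × 1.341 = 0.9131
D_Callisto = 0.9131 × 18.3 km = 16.7 km

D ≈ 16.7 km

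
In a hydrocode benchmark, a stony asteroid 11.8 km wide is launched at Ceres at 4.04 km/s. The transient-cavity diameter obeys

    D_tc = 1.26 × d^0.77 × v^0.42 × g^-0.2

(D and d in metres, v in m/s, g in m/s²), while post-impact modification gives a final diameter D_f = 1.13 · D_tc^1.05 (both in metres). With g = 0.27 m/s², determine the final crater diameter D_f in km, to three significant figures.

In SI: d = 11800 m, v = 4040 m/s.
d^0.77 = 11800^0.77 = 1366
v^0.42 = 4040^0.42 = 32.71
g^-0.2 = 0.27^-0.2 = 1.299
D_tc = 1.26 × 1366 × 32.71 × 1.299 = 73130 m
D_f = 1.13 × (73130)^1.05 = 1.447 × 10^5 m
     = 144.7 km

D_f ≈ 145 km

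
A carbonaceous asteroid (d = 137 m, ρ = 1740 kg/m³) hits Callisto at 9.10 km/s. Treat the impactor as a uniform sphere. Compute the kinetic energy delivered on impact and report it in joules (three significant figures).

E ≈ 9.70 × 10^16 J

v = 9100 m/s.
Mass m = (π/6) ρ d³ = (π/6) × 1740 × (137)³ = 2.343 × 10^9 kg
E = ½ m v² = 0.5 × 2.343 × 10^9 × (9100)² = 9.701 × 10^16 J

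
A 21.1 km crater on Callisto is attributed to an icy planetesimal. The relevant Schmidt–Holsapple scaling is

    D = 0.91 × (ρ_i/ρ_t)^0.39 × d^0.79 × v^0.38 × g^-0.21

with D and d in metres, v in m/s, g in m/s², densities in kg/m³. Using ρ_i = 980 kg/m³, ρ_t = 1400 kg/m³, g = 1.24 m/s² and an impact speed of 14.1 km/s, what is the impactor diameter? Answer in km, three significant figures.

d ≈ 4.28 km

Rearranging for d: d = [D / (0.91 · (980/1400)^0.39 · 14100^0.38 · 1.24^-0.21)]^(1/0.79).
D = 21100 m.
(980/1400)^0.39 = 0.8701
14100^0.38 = 37.73
1.24^-0.21 = 0.9558
Denominator = 0.91 × 0.8701 × 37.73 × 0.9558 = 28.55
D / 28.55 = 21100 / 28.55 = 739.1
d = 739.1^(1/0.79) = 739.1^1.2658 = 4278 m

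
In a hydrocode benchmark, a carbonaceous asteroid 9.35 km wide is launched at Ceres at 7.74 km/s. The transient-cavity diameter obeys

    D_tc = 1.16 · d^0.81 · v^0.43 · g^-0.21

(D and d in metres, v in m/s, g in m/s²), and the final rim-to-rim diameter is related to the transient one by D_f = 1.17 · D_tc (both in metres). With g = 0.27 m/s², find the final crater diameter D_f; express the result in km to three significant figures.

In SI: d = 9350 m, v = 7740 m/s.
d^0.81 = 9350^0.81 = 1646
v^0.43 = 7740^0.43 = 47.01
g^-0.21 = 0.27^-0.21 = 1.316
D_tc = 1.16 × 1646 × 47.01 × 1.316 = 1.181 × 10^5 m
D_f = 1.17 × 1.181 × 10^5 = 1.382 × 10^5 m
     = 138.2 km

D_f ≈ 138 km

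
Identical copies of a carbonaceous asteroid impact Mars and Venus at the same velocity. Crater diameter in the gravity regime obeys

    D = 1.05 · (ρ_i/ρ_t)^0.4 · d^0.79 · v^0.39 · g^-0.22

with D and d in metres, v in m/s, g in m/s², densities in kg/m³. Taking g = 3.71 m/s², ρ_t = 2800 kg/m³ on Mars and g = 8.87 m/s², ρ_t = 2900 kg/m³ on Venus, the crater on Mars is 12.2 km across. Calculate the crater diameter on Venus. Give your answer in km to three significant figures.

D ≈ 9.93 km

The impactor-only factors (d, v, ρ_i) cancel in the ratio, leaving D_Venus/D_Mars = (g_Venus/g_Mars)^-0.22 · (ρ_t,Mars/ρ_t,Venus)^0.4.
(8.87/3.71)^-0.22 = 2.391^-0.22 = 0.8255
(2800/2900)^0.4 = 0.9655^0.4 = 0.9861
Ratio = 0.8255 × 0.9861 = 0.8140
D_Venus = 0.8140 × 12.2 km = 9.93 km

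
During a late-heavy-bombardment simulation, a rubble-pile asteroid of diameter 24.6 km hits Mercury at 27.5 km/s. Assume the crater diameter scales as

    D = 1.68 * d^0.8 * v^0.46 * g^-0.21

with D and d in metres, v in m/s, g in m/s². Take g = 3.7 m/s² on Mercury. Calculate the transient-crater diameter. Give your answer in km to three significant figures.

D ≈ 458 km

In SI units: d = 24600 m, v = 27500 m/s.
d^0.8 = 24600^0.8 = 3256
v^0.46 = 27500^0.46 = 110.2
g^-0.21 = 3.7^-0.21 = 0.7598
D = 1.68 × 3256 × 110.2 × 0.7598 = 4.580 × 10^5 m
   = 458.0 km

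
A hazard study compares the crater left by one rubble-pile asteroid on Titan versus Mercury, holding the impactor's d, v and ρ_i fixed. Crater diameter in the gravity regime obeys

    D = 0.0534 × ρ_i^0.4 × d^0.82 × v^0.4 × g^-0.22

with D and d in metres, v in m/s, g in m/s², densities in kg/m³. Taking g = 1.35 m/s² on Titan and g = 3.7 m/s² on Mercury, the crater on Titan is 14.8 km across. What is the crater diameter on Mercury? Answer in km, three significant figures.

All impactor-dependent factors cancel in the ratio, leaving D_Mercury/D_Titan = (g_Mercury/g_Titan)^-0.22.
(3.7/1.35)^-0.22 = 2.741^-0.22 = 0.8011
D_Mercury = 0.8011 × 14.8 km = 11.9 km

D ≈ 11.9 km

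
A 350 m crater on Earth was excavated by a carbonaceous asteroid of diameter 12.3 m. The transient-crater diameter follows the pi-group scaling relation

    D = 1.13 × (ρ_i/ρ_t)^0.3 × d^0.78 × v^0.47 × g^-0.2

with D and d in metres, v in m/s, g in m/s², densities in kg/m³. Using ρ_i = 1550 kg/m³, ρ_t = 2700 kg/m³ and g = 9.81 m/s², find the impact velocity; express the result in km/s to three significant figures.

Rearranging for v: v = [D / (1.13 · (1550/2700)^0.3 · 12.3^0.78 · 9.81^-0.2)]^(1/0.47).
(1550/2700)^0.3 = 0.8466
12.3^0.78 = 7.082
9.81^-0.2 = 0.6334
Denominator = 1.13 × 0.8466 × 7.082 × 0.6334 = 4.291
D / 4.291 = 350 / 4.291 = 81.57
v = 81.57^(1/0.47) = 81.57^2.1277 = 11672 m/s

v ≈ 11.7 km/s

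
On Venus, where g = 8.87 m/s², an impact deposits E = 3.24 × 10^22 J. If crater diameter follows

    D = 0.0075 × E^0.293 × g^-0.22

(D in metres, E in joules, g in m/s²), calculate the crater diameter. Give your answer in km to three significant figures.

D ≈ 18.3 km

E^0.293 = (3.24 × 10^22)^0.293 = 3.941 × 10^6
g^-0.22 = 8.87^-0.22 = 0.6187
D = 0.0075 × 3.941 × 10^6 × 0.6187 = 18287 m
   = 18.29 km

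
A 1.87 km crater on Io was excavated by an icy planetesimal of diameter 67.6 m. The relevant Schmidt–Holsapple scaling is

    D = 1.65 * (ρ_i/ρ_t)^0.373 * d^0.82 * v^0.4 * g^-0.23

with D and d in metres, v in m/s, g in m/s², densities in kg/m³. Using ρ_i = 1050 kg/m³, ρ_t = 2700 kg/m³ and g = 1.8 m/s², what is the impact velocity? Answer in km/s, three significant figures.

v ≈ 25.9 km/s

Rearranging for v: v = [D / (1.65 · (1050/2700)^0.373 · 67.6^0.82 · 1.8^-0.23)]^(1/0.4).
D = 1870 m.
(1050/2700)^0.373 = 0.7031
67.6^0.82 = 31.66
1.8^-0.23 = 0.8735
Denominator = 1.65 × 0.7031 × 31.66 × 0.8735 = 32.08
D / 32.08 = 1870 / 32.08 = 58.29
v = 58.29^(1/0.4) = 58.29^2.5 = 25941 m/s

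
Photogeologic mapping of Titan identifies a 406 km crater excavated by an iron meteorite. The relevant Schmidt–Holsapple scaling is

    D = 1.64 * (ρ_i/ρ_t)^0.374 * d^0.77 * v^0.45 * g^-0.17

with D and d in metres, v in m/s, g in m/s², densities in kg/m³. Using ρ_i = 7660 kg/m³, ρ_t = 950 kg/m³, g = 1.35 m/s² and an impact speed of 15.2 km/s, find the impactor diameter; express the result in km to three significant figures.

d ≈ 14.1 km

Rearranging for d: d = [D / (1.64 · (7660/950)^0.374 · 15200^0.45 · 1.35^-0.17)]^(1/0.77).
D = 406000 m.
(7660/950)^0.374 = 2.183
15200^0.45 = 76.18
1.35^-0.17 = 0.9503
Denominator = 1.64 × 2.183 × 76.18 × 0.9503 = 259.2
D / 259.2 = 406000 / 259.2 = 1566
d = 1566^(1/0.77) = 1566^1.2987 = 14095 m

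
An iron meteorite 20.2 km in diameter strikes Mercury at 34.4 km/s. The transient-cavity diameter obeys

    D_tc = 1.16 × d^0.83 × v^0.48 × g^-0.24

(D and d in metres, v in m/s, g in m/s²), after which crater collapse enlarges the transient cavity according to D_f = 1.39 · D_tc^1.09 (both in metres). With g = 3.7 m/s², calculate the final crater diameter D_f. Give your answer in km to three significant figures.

In SI: d = 20200 m, v = 34400 m/s.
d^0.83 = 20200^0.83 = 3745
v^0.48 = 34400^0.48 = 150.5
g^-0.24 = 3.7^-0.24 = 0.7305
D_tc = 1.16 × 3745 × 150.5 × 0.7305 = 4.776 × 10^5 m
D_f = 1.39 × (4.776 × 10^5)^1.09 = 2.154 × 10^6 m
     = 2154 km

D_f ≈ 2150 km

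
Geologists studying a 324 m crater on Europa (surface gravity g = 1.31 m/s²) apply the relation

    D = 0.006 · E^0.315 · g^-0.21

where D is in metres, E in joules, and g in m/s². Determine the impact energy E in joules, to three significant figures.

Rearranging: E = [D / (0.006 · g^-0.21)]^(1/0.315).
g^-0.21 = 1.31^-0.21 = 0.9449
D / (0.006 × 0.9449) = 324 / (5.669 × 10^-3) = 5.715 × 10^4
E = (5.715 × 10^4)^3.1746 = 1.264 × 10^15 J

E ≈ 1.26 × 10^15 J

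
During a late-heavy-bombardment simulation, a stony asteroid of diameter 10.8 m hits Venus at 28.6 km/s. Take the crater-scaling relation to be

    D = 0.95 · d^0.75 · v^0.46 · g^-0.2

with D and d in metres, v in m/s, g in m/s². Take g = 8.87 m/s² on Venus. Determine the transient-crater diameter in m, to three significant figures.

D ≈ 410 m

In SI units: v = 28600 m/s.
d^0.75 = 10.8^0.75 = 5.958
v^0.46 = 28600^0.46 = 112.2
g^-0.2 = 8.87^-0.2 = 0.6463
D = 0.95 × 5.958 × 112.2 × 0.6463 = 410.4 m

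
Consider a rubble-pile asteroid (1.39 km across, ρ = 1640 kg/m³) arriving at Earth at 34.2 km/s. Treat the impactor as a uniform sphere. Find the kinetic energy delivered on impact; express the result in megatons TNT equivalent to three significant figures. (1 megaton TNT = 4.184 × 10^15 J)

E ≈ 3.22 × 10^5 Mt TNT

d = 1390 m; v = 34200 m/s.
Mass m = (π/6) ρ d³ = (π/6) × 1640 × (1390)³ = 2.306 × 10^12 kg
E = ½ m v² = 0.5 × 2.306 × 10^12 × (34200)² = 1.349 × 10^21 J
   = 1.349 × 10^21 / 4.184×10^15 = 3.224 × 10^5 Mt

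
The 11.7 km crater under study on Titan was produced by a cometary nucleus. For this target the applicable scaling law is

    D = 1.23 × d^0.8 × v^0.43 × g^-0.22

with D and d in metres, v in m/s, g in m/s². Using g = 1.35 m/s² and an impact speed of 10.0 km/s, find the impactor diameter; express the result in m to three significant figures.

d ≈ 722 m

Rearranging for d: d = [D / (1.23 · 10000^0.43 · 1.35^-0.22)]^(1/0.8).
D = 11700 m.
10000^0.43 = 52.48
1.35^-0.22 = 0.9361
Denominator = 1.23 × 52.48 × 0.9361 = 60.43
D / 60.43 = 11700 / 60.43 = 193.6
d = 193.6^(1/0.8) = 193.6^1.25 = 722.2 m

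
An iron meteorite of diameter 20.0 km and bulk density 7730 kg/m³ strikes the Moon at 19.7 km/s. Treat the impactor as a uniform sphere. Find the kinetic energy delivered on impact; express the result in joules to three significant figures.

E ≈ 6.28 × 10^24 J

d = 20000 m; v = 19700 m/s.
Mass m = (π/6) ρ d³ = (π/6) × 7730 × (20000)³ = 3.238 × 10^16 kg
E = ½ m v² = 0.5 × 3.238 × 10^16 × (19700)² = 6.283 × 10^24 J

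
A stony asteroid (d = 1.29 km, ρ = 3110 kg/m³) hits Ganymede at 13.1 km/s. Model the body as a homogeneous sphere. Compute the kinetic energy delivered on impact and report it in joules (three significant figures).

d = 1290 m; v = 13100 m/s.
Mass m = (π/6) ρ d³ = (π/6) × 3110 × (1290)³ = 3.496 × 10^12 kg
E = ½ m v² = 0.5 × 3.496 × 10^12 × (13100)² = 3.000 × 10^20 J

E ≈ 3.00 × 10^20 J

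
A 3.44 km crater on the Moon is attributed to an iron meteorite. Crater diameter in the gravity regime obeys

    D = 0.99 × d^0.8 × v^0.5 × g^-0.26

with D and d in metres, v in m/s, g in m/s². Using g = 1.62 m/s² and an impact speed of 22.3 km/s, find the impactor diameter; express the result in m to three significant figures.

d ≈ 59.8 m

Rearranging for d: d = [D / (0.99 · 22300^0.5 · 1.62^-0.26)]^(1/0.8).
D = 3440 m.
22300^0.5 = 149.3
1.62^-0.26 = 0.8821
Denominator = 0.99 × 149.3 × 0.8821 = 130.4
D / 130.4 = 3440 / 130.4 = 26.38
d = 26.38^(1/0.8) = 26.38^1.25 = 59.79 m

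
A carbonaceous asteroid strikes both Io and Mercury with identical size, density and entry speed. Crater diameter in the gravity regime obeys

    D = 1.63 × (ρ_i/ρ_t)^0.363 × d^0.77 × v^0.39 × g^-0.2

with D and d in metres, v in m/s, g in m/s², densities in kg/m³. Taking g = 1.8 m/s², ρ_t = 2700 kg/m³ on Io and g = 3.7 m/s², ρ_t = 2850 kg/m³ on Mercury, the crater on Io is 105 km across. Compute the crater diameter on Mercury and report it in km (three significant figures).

D ≈ 89.1 km

The impactor-only factors (d, v, ρ_i) cancel in the ratio, leaving D_Mercury/D_Io = (g_Mercury/g_Io)^-0.2 · (ρ_t,Io/ρ_t,Mercury)^0.363.
(3.7/1.8)^-0.2 = 2.056^-0.2 = 0.8658
(2700/2850)^0.363 = 0.9474^0.363 = 0.9806
Ratio = 0.8658 × 0.9806 = 0.8490
D_Mercury = 0.8490 × 105 km = 89.1 km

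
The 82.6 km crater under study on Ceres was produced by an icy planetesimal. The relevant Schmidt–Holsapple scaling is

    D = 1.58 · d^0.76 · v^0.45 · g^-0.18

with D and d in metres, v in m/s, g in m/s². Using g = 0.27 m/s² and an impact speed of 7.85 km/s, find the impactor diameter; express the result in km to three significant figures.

Rearranging for d: d = [D / (1.58 · 7850^0.45 · 0.27^-0.18)]^(1/0.76).
D = 82600 m.
7850^0.45 = 56.58
0.27^-0.18 = 1.266
Denominator = 1.58 × 56.58 × 1.266 = 113.2
D / 113.2 = 82600 / 113.2 = 729.7
d = 729.7^(1/0.76) = 729.7^1.3158 = 5852 m

d ≈ 5.85 km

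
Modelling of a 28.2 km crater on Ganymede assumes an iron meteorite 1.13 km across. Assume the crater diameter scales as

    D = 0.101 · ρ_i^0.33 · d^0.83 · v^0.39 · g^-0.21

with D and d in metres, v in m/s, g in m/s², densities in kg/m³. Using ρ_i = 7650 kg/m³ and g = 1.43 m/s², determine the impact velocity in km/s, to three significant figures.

Rearranging for v: v = [D / (0.101 · 7650^0.33 · 1130^0.83 · 1.43^-0.21)]^(1/0.39).
D = 28200 m.
7650^0.33 = 19.13
1130^0.83 = 342.0
1.43^-0.21 = 0.9276
Denominator = 0.101 × 19.13 × 342.0 × 0.9276 = 612.9
D / 612.9 = 28200 / 612.9 = 46.01
v = 46.01^(1/0.39) = 46.01^2.5641 = 18354 m/s

v ≈ 18.4 km/s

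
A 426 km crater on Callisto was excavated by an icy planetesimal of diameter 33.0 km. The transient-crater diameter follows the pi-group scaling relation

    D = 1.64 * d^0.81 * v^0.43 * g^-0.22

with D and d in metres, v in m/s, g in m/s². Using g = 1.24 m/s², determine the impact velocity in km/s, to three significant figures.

Rearranging for v: v = [D / (1.64 · 33000^0.81 · 1.24^-0.22)]^(1/0.43).
D = 426000 m.
33000^0.81 = 4571
1.24^-0.22 = 0.9538
Denominator = 1.64 × 4571 × 0.9538 = 7150
D / 7150 = 426000 / 7150 = 59.58
v = 59.58^(1/0.43) = 59.58^2.3256 = 13433 m/s

v ≈ 13.4 km/s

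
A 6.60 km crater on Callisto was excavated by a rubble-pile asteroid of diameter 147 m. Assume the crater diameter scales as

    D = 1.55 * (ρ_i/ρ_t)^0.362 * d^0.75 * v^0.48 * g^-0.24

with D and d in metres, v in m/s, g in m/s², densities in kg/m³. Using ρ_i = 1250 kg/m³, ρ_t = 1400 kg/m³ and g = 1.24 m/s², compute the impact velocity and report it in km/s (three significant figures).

v ≈ 18.1 km/s

Rearranging for v: v = [D / (1.55 · (1250/1400)^0.362 · 147^0.75 · 1.24^-0.24)]^(1/0.48).
D = 6600 m.
(1250/1400)^0.362 = 0.9598
147^0.75 = 42.22
1.24^-0.24 = 0.9497
Denominator = 1.55 × 0.9598 × 42.22 × 0.9497 = 59.65
D / 59.65 = 6600 / 59.65 = 110.6
v = 110.6^(1/0.48) = 110.6^2.0833 = 18103 m/s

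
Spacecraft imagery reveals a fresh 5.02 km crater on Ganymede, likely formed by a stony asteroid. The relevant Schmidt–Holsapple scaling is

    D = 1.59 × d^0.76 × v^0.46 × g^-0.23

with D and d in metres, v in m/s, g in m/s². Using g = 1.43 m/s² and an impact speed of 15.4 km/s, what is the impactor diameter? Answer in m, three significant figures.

d ≈ 131 m

Rearranging for d: d = [D / (1.59 · 15400^0.46 · 1.43^-0.23)]^(1/0.76).
D = 5020 m.
15400^0.46 = 84.38
1.43^-0.23 = 0.9210
Denominator = 1.59 × 84.38 × 0.9210 = 123.6
D / 123.6 = 5020 / 123.6 = 40.61
d = 40.61^(1/0.76) = 40.61^1.3158 = 130.8 m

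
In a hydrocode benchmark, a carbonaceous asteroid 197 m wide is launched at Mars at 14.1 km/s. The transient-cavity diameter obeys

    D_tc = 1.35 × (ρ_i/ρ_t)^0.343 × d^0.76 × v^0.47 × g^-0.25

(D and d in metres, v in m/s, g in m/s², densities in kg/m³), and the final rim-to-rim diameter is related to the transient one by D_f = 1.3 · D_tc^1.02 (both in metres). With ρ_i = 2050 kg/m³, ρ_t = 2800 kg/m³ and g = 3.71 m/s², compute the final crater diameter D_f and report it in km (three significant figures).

D_f ≈ 6.64 km

v = 14100 m/s.
(ρ_i/ρ_t)^0.343 = (2050/2800)^0.343 = 0.8986
d^0.76 = 197^0.76 = 55.44
v^0.47 = 14100^0.47 = 89.15
g^-0.25 = 3.71^-0.25 = 0.7205
D_tc = 1.35 × 0.8986 × 55.44 × 89.15 × 0.7205 = 4320 m
D_f = 1.3 × (4320)^1.02 = 6640 m
     = 6.640 km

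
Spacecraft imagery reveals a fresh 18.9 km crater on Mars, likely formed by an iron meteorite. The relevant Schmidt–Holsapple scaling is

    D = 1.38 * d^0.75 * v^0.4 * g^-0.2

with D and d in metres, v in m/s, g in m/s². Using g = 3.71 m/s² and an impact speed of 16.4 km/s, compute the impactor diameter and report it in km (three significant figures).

d ≈ 2.63 km

Rearranging for d: d = [D / (1.38 · 16400^0.4 · 3.71^-0.2)]^(1/0.75).
D = 18900 m.
16400^0.4 = 48.52
3.71^-0.2 = 0.7694
Denominator = 1.38 × 48.52 × 0.7694 = 51.52
D / 51.52 = 18900 / 51.52 = 366.8
d = 366.8^(1/0.75) = 366.8^1.3333 = 2625 m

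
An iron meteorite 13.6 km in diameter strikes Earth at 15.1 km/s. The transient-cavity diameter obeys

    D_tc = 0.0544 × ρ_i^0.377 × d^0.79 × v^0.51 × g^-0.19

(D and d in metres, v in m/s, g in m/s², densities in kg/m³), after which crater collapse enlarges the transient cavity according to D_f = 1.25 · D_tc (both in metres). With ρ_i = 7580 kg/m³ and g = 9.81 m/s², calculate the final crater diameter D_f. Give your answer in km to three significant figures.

In SI: d = 13600 m, v = 15100 m/s.
ρ_i^0.377 = 7580^0.377 = 29.02
d^0.79 = 13600^0.79 = 1843
v^0.51 = 15100^0.51 = 135.3
g^-0.19 = 9.81^-0.19 = 0.6480
D_tc = 0.0544 × 29.02 × 1843 × 135.3 × 0.6480 = 2.551 × 10^5 m
D_f = 1.25 × 2.551 × 10^5 = 3.189 × 10^5 m
     = 318.9 km

D_f ≈ 319 km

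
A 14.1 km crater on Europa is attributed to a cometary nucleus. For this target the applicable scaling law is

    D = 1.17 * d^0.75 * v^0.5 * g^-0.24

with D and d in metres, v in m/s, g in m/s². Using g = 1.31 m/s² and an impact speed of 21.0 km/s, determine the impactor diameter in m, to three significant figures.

Rearranging for d: d = [D / (1.17 · 21000^0.5 · 1.31^-0.24)]^(1/0.75).
D = 14100 m.
21000^0.5 = 144.9
1.31^-0.24 = 0.9372
Denominator = 1.17 × 144.9 × 0.9372 = 158.9
D / 158.9 = 14100 / 158.9 = 88.74
d = 88.74^(1/0.75) = 88.74^1.3333 = 395.8 m

d ≈ 396 m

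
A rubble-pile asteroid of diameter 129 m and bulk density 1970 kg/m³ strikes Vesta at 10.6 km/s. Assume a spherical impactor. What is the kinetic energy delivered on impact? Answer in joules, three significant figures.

v = 10600 m/s.
Mass m = (π/6) ρ d³ = (π/6) × 1970 × (129)³ = 2.214 × 10^9 kg
E = ½ m v² = 0.5 × 2.214 × 10^9 × (10600)² = 1.244 × 10^17 J

E ≈ 1.24 × 10^17 J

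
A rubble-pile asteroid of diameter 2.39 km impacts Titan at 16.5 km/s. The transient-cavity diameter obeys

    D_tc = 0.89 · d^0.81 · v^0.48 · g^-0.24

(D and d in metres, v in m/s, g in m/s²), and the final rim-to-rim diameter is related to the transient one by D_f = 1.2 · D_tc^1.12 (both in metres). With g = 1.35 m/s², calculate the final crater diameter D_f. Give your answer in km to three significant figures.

D_f ≈ 209 km

In SI: d = 2390 m, v = 16500 m/s.
d^0.81 = 2390^0.81 = 545.1
v^0.48 = 16500^0.48 = 105.8
g^-0.24 = 1.35^-0.24 = 0.9305
D_tc = 0.89 × 545.1 × 105.8 × 0.9305 = 47760 m
D_f = 1.2 × (47760)^1.12 = 2.088 × 10^5 m
     = 208.8 km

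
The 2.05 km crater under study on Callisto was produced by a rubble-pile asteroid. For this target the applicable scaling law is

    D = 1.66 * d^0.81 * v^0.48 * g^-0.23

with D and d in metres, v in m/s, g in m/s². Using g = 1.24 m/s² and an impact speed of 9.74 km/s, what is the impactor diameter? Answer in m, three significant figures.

d ≈ 30.2 m

Rearranging for d: d = [D / (1.66 · 9740^0.48 · 1.24^-0.23)]^(1/0.81).
D = 2050 m.
9740^0.48 = 82.13
1.24^-0.23 = 0.9517
Denominator = 1.66 × 82.13 × 0.9517 = 129.8
D / 129.8 = 2050 / 129.8 = 15.79
d = 15.79^(1/0.81) = 15.79^1.2346 = 30.17 m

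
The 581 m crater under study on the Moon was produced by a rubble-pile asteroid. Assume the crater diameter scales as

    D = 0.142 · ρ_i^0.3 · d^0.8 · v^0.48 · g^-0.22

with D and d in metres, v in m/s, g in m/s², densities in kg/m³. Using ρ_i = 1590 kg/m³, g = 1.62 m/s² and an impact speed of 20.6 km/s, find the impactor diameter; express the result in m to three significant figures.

Rearranging for d: d = [D / (0.142 · 1590^0.3 · 20600^0.48 · 1.62^-0.22)]^(1/0.8).
1590^0.3 = 9.129
20600^0.48 = 117.7
1.62^-0.22 = 0.8993
Denominator = 0.142 × 9.129 × 117.7 × 0.8993 = 137.2
D / 137.2 = 581 / 137.2 = 4.235
d = 4.235^(1/0.8) = 4.235^1.25 = 6.075 m

d ≈ 6.08 m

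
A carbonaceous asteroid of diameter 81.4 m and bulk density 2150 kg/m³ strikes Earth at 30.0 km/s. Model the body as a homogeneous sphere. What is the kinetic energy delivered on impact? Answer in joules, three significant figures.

E ≈ 2.73 × 10^17 J

v = 30000 m/s.
Mass m = (π/6) ρ d³ = (π/6) × 2150 × (81.4)³ = 6.072 × 10^8 kg
E = ½ m v² = 0.5 × 6.072 × 10^8 × (30000)² = 2.732 × 10^17 J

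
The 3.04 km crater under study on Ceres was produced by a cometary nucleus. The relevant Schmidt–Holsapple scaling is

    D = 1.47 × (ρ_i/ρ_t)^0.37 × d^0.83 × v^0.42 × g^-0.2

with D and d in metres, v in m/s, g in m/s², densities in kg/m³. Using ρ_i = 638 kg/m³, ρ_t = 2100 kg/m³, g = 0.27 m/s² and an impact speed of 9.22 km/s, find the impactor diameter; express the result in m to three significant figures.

Rearranging for d: d = [D / (1.47 · (638/2100)^0.37 · 9220^0.42 · 0.27^-0.2)]^(1/0.83).
D = 3040 m.
(638/2100)^0.37 = 0.6435
9220^0.42 = 46.26
0.27^-0.2 = 1.299
Denominator = 1.47 × 0.6435 × 46.26 × 1.299 = 56.84
D / 56.84 = 3040 / 56.84 = 53.48
d = 53.48^(1/0.83) = 53.48^1.2048 = 120.8 m

d ≈ 121 m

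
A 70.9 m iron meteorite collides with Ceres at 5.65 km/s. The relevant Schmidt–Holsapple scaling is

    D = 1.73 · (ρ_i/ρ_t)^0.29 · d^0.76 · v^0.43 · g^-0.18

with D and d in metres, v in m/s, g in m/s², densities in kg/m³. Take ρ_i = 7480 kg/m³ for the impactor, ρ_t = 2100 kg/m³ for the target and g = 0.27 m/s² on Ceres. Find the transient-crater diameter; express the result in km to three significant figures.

In SI units: v = 5650 m/s.
(ρ_i/ρ_t)^0.29 = (7480/2100)^0.29 = 1.445
d^0.76 = 70.9^0.76 = 25.50
v^0.43 = 5650^0.43 = 41.06
g^-0.18 = 0.27^-0.18 = 1.266
D = 1.73 × 1.445 × 25.50 × 41.06 × 1.266 = 3314 m
   = 3.314 km

D ≈ 3.31 km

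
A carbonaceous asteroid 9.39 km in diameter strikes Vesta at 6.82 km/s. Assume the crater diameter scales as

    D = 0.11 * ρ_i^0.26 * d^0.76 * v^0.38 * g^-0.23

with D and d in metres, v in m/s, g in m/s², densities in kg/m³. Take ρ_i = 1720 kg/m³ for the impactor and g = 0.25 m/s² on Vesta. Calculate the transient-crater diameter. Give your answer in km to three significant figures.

In SI units: d = 9390 m, v = 6820 m/s.
ρ_i^0.26 = 1720^0.26 = 6.938
d^0.76 = 9390^0.76 = 1045
v^0.38 = 6820^0.38 = 28.63
g^-0.23 = 0.25^-0.23 = 1.376
D = 0.11 × 6.938 × 1045 × 28.63 × 1.376 = 31418 m
   = 31.42 km

D ≈ 31.4 km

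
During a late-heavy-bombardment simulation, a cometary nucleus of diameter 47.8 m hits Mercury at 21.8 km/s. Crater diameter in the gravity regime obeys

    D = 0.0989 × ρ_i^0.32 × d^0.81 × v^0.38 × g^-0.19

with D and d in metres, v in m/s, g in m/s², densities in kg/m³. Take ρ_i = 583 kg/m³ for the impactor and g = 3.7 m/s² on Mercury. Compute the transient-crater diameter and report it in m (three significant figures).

In SI units: v = 21800 m/s.
ρ_i^0.32 = 583^0.32 = 7.674
d^0.81 = 47.8^0.81 = 22.93
v^0.38 = 21800^0.38 = 44.53
g^-0.19 = 3.7^-0.19 = 0.7799
D = 0.0989 × 7.674 × 22.93 × 44.53 × 0.7799 = 604.4 m

D ≈ 604 m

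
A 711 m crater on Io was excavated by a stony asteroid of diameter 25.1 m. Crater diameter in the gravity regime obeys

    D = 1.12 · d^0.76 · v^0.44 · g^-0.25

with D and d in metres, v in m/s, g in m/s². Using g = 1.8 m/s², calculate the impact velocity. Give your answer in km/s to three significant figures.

v ≈ 12.5 km/s

Rearranging for v: v = [D / (1.12 · 25.1^0.76 · 1.8^-0.25)]^(1/0.44).
25.1^0.76 = 11.58
1.8^-0.25 = 0.8633
Denominator = 1.12 × 11.58 × 0.8633 = 11.20
D / 11.20 = 711 / 11.20 = 63.48
v = 63.48^(1/0.44) = 63.48^2.2727 = 12498 m/s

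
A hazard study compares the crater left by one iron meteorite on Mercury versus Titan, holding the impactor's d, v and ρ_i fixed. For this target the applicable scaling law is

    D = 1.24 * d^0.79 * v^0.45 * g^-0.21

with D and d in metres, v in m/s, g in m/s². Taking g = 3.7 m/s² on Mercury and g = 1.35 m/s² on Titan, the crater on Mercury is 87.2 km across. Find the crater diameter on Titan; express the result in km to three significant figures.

D ≈ 108 km

All impactor-dependent factors cancel in the ratio, leaving D_Titan/D_Mercury = (g_Titan/g_Mercury)^-0.21.
(1.35/3.7)^-0.21 = 0.3649^-0.21 = 1.236
D_Titan = 1.236 × 87.2 km = 108 km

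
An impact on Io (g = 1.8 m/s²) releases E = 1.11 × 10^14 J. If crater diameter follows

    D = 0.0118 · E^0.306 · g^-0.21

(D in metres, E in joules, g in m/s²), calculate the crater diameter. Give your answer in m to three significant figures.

E^0.306 = (1.11 × 10^14)^0.306 = 1.985 × 10^4
g^-0.21 = 1.8^-0.21 = 0.8839
D = 0.0118 × 1.985 × 10^4 × 0.8839 = 207.0 m

D ≈ 207 m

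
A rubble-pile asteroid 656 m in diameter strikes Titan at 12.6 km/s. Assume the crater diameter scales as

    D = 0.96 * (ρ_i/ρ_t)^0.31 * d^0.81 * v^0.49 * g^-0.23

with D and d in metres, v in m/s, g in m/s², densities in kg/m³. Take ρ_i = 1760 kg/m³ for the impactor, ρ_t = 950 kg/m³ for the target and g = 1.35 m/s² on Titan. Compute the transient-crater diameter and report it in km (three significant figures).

In SI units: v = 12600 m/s.
(ρ_i/ρ_t)^0.31 = (1760/950)^0.31 = 1.211
d^0.81 = 656^0.81 = 191.3
v^0.49 = 12600^0.49 = 102.1
g^-0.23 = 1.35^-0.23 = 0.9333
D = 0.96 × 1.211 × 191.3 × 102.1 × 0.9333 = 21192 m
   = 21.19 km

D ≈ 21.2 km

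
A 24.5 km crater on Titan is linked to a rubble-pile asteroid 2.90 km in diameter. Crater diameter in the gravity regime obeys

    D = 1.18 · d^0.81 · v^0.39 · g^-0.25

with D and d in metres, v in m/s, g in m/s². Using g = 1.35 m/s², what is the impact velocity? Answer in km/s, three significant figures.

v ≈ 9.17 km/s

Rearranging for v: v = [D / (1.18 · 2900^0.81 · 1.35^-0.25)]^(1/0.39).
D = 24500 m.
2900^0.81 = 637.6
1.35^-0.25 = 0.9277
Denominator = 1.18 × 637.6 × 0.9277 = 698.0
D / 698.0 = 24500 / 698.0 = 35.10
v = 35.10^(1/0.39) = 35.10^2.5641 = 9169 m/s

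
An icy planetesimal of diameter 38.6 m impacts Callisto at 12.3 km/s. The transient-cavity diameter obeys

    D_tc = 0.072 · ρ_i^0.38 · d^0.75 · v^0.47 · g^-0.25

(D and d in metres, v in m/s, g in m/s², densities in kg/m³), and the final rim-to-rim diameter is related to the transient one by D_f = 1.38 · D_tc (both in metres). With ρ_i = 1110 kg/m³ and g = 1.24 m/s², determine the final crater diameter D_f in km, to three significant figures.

D_f ≈ 1.75 km

v = 12300 m/s.
ρ_i^0.38 = 1110^0.38 = 14.36
d^0.75 = 38.6^0.75 = 15.49
v^0.47 = 12300^0.47 = 83.61
g^-0.25 = 1.24^-0.25 = 0.9476
D_tc = 0.072 × 14.36 × 15.49 × 83.61 × 0.9476 = 1269 m
D_f = 1.38 × 1269 = 1751 m
     = 1.751 km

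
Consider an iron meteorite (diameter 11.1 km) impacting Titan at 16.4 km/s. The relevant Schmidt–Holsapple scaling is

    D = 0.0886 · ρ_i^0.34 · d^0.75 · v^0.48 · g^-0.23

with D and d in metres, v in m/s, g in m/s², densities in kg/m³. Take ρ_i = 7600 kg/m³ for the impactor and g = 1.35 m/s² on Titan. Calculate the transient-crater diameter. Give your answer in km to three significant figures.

D ≈ 197 km

In SI units: d = 11100 m, v = 16400 m/s.
ρ_i^0.34 = 7600^0.34 = 20.87
d^0.75 = 11100^0.75 = 1081
v^0.48 = 16400^0.48 = 105.5
g^-0.23 = 1.35^-0.23 = 0.9333
D = 0.0886 × 20.87 × 1081 × 105.5 × 0.9333 = 1.968 × 10^5 m
   = 196.8 km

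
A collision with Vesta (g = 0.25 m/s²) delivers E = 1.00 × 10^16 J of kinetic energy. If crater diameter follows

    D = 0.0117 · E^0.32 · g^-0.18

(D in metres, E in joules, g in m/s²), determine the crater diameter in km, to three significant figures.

E^0.32 = (1.00 × 10^16)^0.32 = 1.318 × 10^5
g^-0.18 = 0.25^-0.18 = 1.283
D = 0.0117 × 1.318 × 10^5 × 1.283 = 1978 m
   = 1.978 km

D ≈ 1.98 km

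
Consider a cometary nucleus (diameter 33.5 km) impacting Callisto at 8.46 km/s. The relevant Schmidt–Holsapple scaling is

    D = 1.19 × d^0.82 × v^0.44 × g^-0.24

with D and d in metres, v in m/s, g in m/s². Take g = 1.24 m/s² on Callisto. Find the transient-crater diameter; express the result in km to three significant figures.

D ≈ 310 km

In SI units: d = 33500 m, v = 8460 m/s.
d^0.82 = 33500^0.82 = 5135
v^0.44 = 8460^0.44 = 53.46
g^-0.24 = 1.24^-0.24 = 0.9497
D = 1.19 × 5135 × 53.46 × 0.9497 = 3.102 × 10^5 m
   = 310.2 km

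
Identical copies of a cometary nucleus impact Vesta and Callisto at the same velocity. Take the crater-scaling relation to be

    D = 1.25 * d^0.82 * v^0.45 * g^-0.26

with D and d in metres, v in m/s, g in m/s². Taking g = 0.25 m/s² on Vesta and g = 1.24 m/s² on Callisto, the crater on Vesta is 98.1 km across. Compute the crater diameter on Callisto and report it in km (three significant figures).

D ≈ 64.7 km

All impactor-dependent factors cancel in the ratio, leaving D_Callisto/D_Vesta = (g_Callisto/g_Vesta)^-0.26.
(1.24/0.25)^-0.26 = 4.960^-0.26 = 0.6594
D_Callisto = 0.6594 × 98.1 km = 64.7 km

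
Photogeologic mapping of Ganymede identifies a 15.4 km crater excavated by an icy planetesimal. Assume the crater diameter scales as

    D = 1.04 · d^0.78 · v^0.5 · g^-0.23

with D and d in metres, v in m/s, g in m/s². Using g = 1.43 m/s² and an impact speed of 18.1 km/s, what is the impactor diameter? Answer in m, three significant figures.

Rearranging for d: d = [D / (1.04 · 18100^0.5 · 1.43^-0.23)]^(1/0.78).
D = 15400 m.
18100^0.5 = 134.5
1.43^-0.23 = 0.9210
Denominator = 1.04 × 134.5 × 0.9210 = 128.8
D / 128.8 = 15400 / 128.8 = 119.6
d = 119.6^(1/0.78) = 119.6^1.2821 = 461.2 m

d ≈ 461 m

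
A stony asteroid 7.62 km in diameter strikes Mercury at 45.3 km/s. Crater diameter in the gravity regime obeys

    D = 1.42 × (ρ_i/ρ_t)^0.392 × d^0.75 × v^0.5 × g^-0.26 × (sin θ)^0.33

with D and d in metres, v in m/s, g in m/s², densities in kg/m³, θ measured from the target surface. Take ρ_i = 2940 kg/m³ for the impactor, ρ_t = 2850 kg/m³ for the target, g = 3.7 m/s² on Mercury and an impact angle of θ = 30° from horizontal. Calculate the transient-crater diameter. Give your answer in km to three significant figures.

D ≈ 141 km

In SI units: d = 7620 m, v = 45300 m/s.
(ρ_i/ρ_t)^0.392 = (2940/2850)^0.392 = 1.012
d^0.75 = 7620^0.75 = 815.6
v^0.5 = 45300^0.5 = 212.8
g^-0.26 = 3.7^-0.26 = 0.7117
(sin 30°)^0.33 = 0.5000^0.33 = 0.7955
D = 1.42 × 1.012 × 815.6 × 212.8 × 0.7117 × 0.7955 = 1.412 × 10^5 m
   = 141.2 km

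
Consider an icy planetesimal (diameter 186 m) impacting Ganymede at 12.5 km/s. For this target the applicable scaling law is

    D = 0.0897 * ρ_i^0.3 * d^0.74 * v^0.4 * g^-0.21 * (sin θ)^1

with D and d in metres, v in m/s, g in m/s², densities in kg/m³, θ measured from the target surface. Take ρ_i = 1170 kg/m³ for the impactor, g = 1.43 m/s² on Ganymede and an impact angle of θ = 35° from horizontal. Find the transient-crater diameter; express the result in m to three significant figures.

In SI units: v = 12500 m/s.
ρ_i^0.3 = 1170^0.3 = 8.326
d^0.74 = 186^0.74 = 47.80
v^0.4 = 12500^0.4 = 43.53
g^-0.21 = 1.43^-0.21 = 0.9276
(sin 35°)^1 = 0.5736^1 = 0.5736
D = 0.0897 × 8.326 × 47.80 × 43.53 × 0.9276 × 0.5736 = 826.8 m

D ≈ 827 m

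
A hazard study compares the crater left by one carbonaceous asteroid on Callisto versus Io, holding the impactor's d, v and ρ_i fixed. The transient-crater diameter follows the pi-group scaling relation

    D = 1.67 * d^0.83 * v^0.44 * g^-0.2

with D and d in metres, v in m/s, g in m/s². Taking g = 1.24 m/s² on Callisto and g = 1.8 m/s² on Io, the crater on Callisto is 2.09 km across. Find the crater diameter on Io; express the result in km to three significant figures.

All impactor-dependent factors cancel in the ratio, leaving D_Io/D_Callisto = (g_Io/g_Callisto)^-0.2.
(1.8/1.24)^-0.2 = 1.452^-0.2 = 0.9281
D_Io = 0.9281 × 2.09 km = 1.94 km

D ≈ 1.94 km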